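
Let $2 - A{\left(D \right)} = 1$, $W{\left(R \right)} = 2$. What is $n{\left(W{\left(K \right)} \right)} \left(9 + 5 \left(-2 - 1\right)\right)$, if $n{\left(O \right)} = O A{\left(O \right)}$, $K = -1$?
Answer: $-12$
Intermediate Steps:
$A{\left(D \right)} = 1$ ($A{\left(D \right)} = 2 - 1 = 1$)
$n{\left(O \right)} = O$ ($n{\left(O \right)} = O 1 = O$)
$n{\left(W{\left(K \right)} \right)} \left(9 + 5 \left(-2 - 1\right)\right) = 2 \left(9 + 5 \left(-2 - 1\right)\right) = 2 \left(9 + 5 \left(-3\right)\right) = 2 \left(9 - 15\right) = 2 \left(-6\right) = -12$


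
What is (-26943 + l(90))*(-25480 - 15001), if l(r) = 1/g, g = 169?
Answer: 184324809046/169 ≈ 1.0907e+9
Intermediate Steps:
l(r) = 1/169
(-26943 + l(90))*(-25480 - 15001) = (-26943 + 1/169)*(-25480 - 15001) = -4553366/169*(-40481) = 184324809046/169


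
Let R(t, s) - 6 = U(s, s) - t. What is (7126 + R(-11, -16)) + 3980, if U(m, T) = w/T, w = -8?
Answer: 22247/2 ≈ 11124.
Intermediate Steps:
U(m, T) = -8/T
R(t, s) = 6 - t - 8/s (R(t, s) = 6 + (-8/s - t) = 6 + (-t - 8/s) = 6 - t - 8/s)
(7126 + R(-11, -16)) + 3980 = (7126 + (6 - 1*(-11) - 8/(-16))) + 3980 = (7126 + (6 + 11 - 8*(-1/16))) + 3980 = (7126 + (6 + 11 + ½)) + 3980 = (7126 + 35/2) + 3980 = 14287/2 + 3980 = 22247/2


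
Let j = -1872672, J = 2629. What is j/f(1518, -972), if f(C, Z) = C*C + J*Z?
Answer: 78028/10461 ≈ 7.4589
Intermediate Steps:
f(C, Z) = C**2 + 2629*Z (f(C, Z) = C*C + 2629*Z = C**2 + 2629*Z)
j/f(1518, -972) = -1872672/(1518**2 + 2629*(-972)) = -1872672/(2304324 - 2555388) = -1872672/(-251064) = -1872672*(-1/251064) = 78028/10461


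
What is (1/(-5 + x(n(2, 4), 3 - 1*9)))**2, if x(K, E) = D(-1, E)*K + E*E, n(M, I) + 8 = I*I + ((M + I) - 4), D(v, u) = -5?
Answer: 1/361 ≈ 0.0027701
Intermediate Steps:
n(M, I) = -12 + I + M + I**2 (n(M, I) = -8 + (I*I + ((M + I) - 4)) = -8 + (I**2 + ((I + M) - 4)) = -8 + (I**2 + (-4 + I + M)) = -8 + (-4 + I + M + I**2) = -12 + I + M + I**2)
x(K, E) = E**2 - 5*K (x(K, E) = -5*K + E*E = -5*K + E**2 = E**2 - 5*K)
(1/(-5 + x(n(2, 4), 3 - 1*9)))**2 = (1/(-5 + ((3 - 1*9)**2 - 5*(-12 + 4 + 2 + 4**2))))**2 = (1/(-5 + ((3 - 9)**2 - 5*(-12 + 4 + 2 + 16))))**2 = (1/(-5 + ((-6)**2 - 5*10)))**2 = (1/(-5 + (36 - 50)))**2 = (1/(-5 - 14))**2 = (1/(-19))**2 = (-1/19)**2 = 1/361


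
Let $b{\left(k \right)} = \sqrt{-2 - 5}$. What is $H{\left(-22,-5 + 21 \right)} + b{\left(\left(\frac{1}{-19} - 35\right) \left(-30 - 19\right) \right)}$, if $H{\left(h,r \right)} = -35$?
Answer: $-35 + i \sqrt{7} \approx -35.0 + 2.6458 i$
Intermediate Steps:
$b{\left(k \right)} = i \sqrt{7}$ ($b{\left(k \right)} = \sqrt{-7} = i \sqrt{7}$)
$H{\left(-22,-5 + 21 \right)} + b{\left(\left(\frac{1}{-19} - 35\right) \left(-30 - 19\right) \right)} = -35 + i \sqrt{7}$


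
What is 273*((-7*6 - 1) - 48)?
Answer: -24843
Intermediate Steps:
273*((-7*6 - 1) - 48) = 273*((-42 - 1) - 48) = 273*(-43 - 48) = 273*(-91) = -24843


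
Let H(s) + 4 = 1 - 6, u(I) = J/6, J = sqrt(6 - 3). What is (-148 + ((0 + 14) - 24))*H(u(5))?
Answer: 1422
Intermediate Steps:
J = sqrt(3) ≈ 1.7320
u(I) = sqrt(3)/6
H(s) = -9 (H(s) = -4 + (1 - 6) = -4 - 5 = -9)
(-148 + ((0 + 14) - 24))*H(u(5)) = (-148 + ((0 + 14) - 24))*(-9) = (-148 + (14 - 24))*(-9) = (-148 - 10)*(-9) = -158*(-9) = 1422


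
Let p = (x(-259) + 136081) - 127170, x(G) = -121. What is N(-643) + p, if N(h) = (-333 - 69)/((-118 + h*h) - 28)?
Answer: 3632932968/413303 ≈ 8790.0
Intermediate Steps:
p = 8790 (p = (-121 + 136081) - 127170 = 135960 - 127170 = 8790)
N(h) = -402/(-146 + h²) (N(h) = -402/((-118 + h²) - 28) = -402/(-146 + h²))
N(-643) + p = -402/(-146 + (-643)²) + 8790 = -402/(-146 + 413449) + 8790 = -402/413303 + 8790 = 3632932968/413303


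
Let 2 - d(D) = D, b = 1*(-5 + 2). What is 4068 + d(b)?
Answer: 4073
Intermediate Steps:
b = -3 (b = 1*(-3) = -3)
d(D) = 2 - D
4068 + d(b) = 4068 + (2 - 1*(-3)) = 4068 + (2 + 3) = 4068 + 5 = 4073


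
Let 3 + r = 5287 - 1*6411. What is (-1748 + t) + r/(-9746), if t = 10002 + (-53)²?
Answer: 107821125/9746 ≈ 11063.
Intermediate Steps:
r = -1127 (r = -3 + (5287 - 1*6411) = -3 + (5287 - 6411) = -3 - 1124 = -1127)
t = 12811 (t = 10002 + 2809 = 12811)
(-1748 + t) + r/(-9746) = (-1748 + 12811) - 1127/(-9746) = 11063 - 1127*(-1/9746) = 11063 + 1127/9746 = 107821125/9746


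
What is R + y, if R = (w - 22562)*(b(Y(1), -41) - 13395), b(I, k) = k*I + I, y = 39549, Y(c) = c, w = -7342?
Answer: 401799789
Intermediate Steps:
b(I, k) = I + I*k (b(I, k) = I*k + I = I + I*k)
R = 401760240 (R = (-7342 - 22562)*(1*(1 - 41) - 13395) = -29904*(1*(-40) - 13395) = -29904*(-40 - 13395) = -29904*(-13435) = 401760240)
R + y = 401760240 + 39549 = 401799789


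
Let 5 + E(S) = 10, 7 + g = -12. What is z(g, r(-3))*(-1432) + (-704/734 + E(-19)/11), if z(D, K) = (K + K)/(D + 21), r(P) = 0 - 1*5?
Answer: 28902883/4037 ≈ 7159.5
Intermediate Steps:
g = -19 (g = -7 - 12 = -19)
E(S) = 5 (E(S) = -5 + 10 = 5)
r(P) = -5 (r(P) = 0 - 5 = -5)
z(D, K) = 2*K/(21 + D) (z(D, K) = (2*K)/(21 + D) = 2*K/(21 + D))
z(g, r(-3))*(-1432) + (-704/734 + E(-19)/11) = (2*(-5)/(21 - 19))*(-1432) + (-704/734 + 5/11) = (2*(-5)/2)*(-1432) + (-704*1/734 + 5*(1/11)) = (2*(-5)*(½))*(-1432) + (-352/367 + 5/11) = -5*(-1432) - 2037/4037 = 7160 - 2037/4037 = 28902883/4037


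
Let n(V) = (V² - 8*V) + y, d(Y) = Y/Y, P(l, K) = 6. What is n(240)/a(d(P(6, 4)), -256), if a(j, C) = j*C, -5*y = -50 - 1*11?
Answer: -278461/1280 ≈ -217.55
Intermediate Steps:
y = 61/5 (y = -(-50 - 1*11)/5 = -(-50 - 11)/5 = -⅕*(-61) = 61/5 ≈ 12.200)
d(Y) = 1
a(j, C) = C*j
n(V) = 61/5 + V² - 8*V (n(V) = (V² - 8*V) + 61/5 = 61/5 + V² - 8*V)
n(240)/a(d(P(6, 4)), -256) = (61/5 + 240² - 8*240)/((-256*1)) = (61/5 + 57600 - 1920)/(-256) = (278461/5)*(-1/256) = -278461/1280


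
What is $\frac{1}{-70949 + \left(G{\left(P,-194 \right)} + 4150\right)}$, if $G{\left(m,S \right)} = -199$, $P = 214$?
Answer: $- \frac{1}{66998} \approx -1.4926 \cdot 10^{-5}$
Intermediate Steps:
$\frac{1}{-70949 + \left(G{\left(P,-194 \right)} + 4150\right)} = \frac{1}{-70949 + \left(-199 + 4150\right)} = \frac{1}{-70949 + 3951} = \frac{1}{-66998} = - \frac{1}{66998}$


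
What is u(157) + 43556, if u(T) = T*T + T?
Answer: 68362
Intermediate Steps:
u(T) = T + T**2 (u(T) = T**2 + T = T + T**2)
u(157) + 43556 = 157*(1 + 157) + 43556 = 157*158 + 43556 = 24806 + 43556 = 68362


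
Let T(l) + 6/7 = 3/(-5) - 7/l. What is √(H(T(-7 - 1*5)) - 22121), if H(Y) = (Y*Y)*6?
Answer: I*√3901336266/420 ≈ 148.72*I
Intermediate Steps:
T(l) = -51/35 - 7/l (T(l) = -6/7 + (3/(-5) - 7/l) = -6/7 + (3*(-⅕) - 7/l) = -6/7 + (-⅗ - 7/l) = -51/35 - 7/l)
H(Y) = 6*Y² (H(Y) = Y²*6 = 6*Y²)
√(H(T(-7 - 1*5)) - 22121) = √(6*(-51/35 - 7/(-7 - 1*5))² - 22121) = √(6*(-51/35 - 7/(-7 - 5))² - 22121) = √(6*(-51/35 - 7/(-12))² - 22121) = √(6*(-51/35 - 7*(-1/12))² - 22121) = √(6*(-51/35 + 7/12)² - 22121) = √(6*(-367/420)² - 22121) = √(6*(134689/176400) - 22121) = √(134689/29400 - 22121) = √(-650222711/29400) = I*√3901336266/420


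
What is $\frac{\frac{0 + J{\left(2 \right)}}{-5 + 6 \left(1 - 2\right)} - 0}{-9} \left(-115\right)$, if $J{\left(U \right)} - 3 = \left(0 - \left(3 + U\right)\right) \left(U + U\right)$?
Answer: $\frac{1955}{99} \approx 19.747$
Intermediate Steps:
$J{\left(U \right)} = 3 + 2 U \left(-3 - U\right)$ ($J{\left(U \right)} = 3 + \left(0 - \left(3 + U\right)\right) \left(U + U\right) = 3 + \left(-3 - U\right) 2 U = 3 + 2 U \left(-3 - U\right)$)
$\frac{\frac{0 + J{\left(2 \right)}}{-5 + 6 \left(1 - 2\right)} - 0}{-9} \left(-115\right) = \frac{\frac{0 - \left(9 + 8\right)}{-5 + 6 \left(1 - 2\right)} - 0}{-9} \left(-115\right) = - \frac{\frac{0 - 17}{-5 + 6 \left(-1\right)} + 0}{9} \left(-115\right) = - \frac{\frac{0 - 17}{-5 - 6} + 0}{9} \left(-115\right) = - \frac{\frac{0 - 17}{-11} + 0}{9} \left(-115\right) = - \frac{\left(-17\right) \left(- \frac{1}{11}\right) + 0}{9} \left(-115\right) = - \frac{\frac{17}{11} + 0}{9} \left(-115\right) = \left(- \frac{1}{9}\right) \frac{17}{11} \left(-115\right) = \left(- \frac{17}{99}\right) \left(-115\right) = \frac{1955}{99}$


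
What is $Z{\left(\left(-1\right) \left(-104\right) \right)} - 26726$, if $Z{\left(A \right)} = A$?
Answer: $-26622$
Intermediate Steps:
$Z{\left(\left(-1\right) \left(-104\right) \right)} - 26726 = \left(-1\right) \left(-104\right) - 26726 = 104 - 26726 = -26622$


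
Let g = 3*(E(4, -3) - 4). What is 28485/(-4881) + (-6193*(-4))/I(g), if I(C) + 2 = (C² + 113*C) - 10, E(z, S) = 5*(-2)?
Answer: -34366037/2435619 ≈ -14.110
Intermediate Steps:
E(z, S) = -10
g = -42 (g = 3*(-10 - 4) = 3*(-14) = -42)
I(C) = -12 + C² + 113*C (I(C) = -2 + ((C² + 113*C) - 10) = -2 + (-10 + C² + 113*C) = -12 + C² + 113*C)
28485/(-4881) + (-6193*(-4))/I(g) = 28485/(-4881) + (-6193*(-4))/(-12 + (-42)² + 113*(-42)) = 28485*(-1/4881) + 24772/(-12 + 1764 - 4746) = -9495/1627 + 24772/(-2994) = -9495/1627 + 24772*(-1/2994) = -9495/1627 - 12386/1497 = -34366037/2435619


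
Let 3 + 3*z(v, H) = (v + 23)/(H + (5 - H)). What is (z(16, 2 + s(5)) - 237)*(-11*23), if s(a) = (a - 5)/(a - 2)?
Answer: 297781/5 ≈ 59556.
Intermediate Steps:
s(a) = (-5 + a)/(-2 + a)
z(v, H) = 8/15 + v/15 (z(v, H) = -1 + ((v + 23)/(H + (5 - H)))/3 = -1 + ((23 + v)/5)/3 = -1 + ((23 + v)*(⅕))/3 = -1 + (23/5 + v/5)/3 = -1 + (23/15 + v/15) = 8/15 + v/15)
(z(16, 2 + s(5)) - 237)*(-11*23) = ((8/15 + (1/15)*16) - 237)*(-11*23) = ((8/15 + 16/15) - 237)*(-253) = (8/5 - 237)*(-253) = -1177/5*(-253) = 297781/5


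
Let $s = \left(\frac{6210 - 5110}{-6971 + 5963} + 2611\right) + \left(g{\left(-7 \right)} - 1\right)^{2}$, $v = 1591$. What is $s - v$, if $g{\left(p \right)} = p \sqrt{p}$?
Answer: $\frac{170581}{252} + 14 i \sqrt{7} \approx 676.91 + 37.041 i$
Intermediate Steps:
$g{\left(p \right)} = p^{\frac{3}{2}}$
$s = \frac{657697}{252} + \left(-1 - 7 i \sqrt{7}\right)^{2}$ ($s = \left(\frac{6210 - 5110}{-6971 + 5963} + 2611\right) + \left(\left(-7\right)^{\frac{3}{2}} - 1\right)^{2} = \left(\frac{1100}{-1008} + 2611\right) + \left(- 7 i \sqrt{7} - 1\right)^{2} = \left(1100 \left(- \frac{1}{1008}\right) + 2611\right) + \left(-1 - 7 i \sqrt{7}\right)^{2} = \left(- \frac{275}{252} + 2611\right) + \left(-1 - 7 i \sqrt{7}\right)^{2} = \frac{657697}{252} + \left(-1 - 7 i \sqrt{7}\right)^{2} \approx 2267.9 + 37.041 i$)
$s - v = \left(\frac{571513}{252} + 14 i \sqrt{7}\right) - 1591 = \frac{170581}{252} + 14 i \sqrt{7}$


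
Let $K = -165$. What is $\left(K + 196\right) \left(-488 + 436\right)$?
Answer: $-1612$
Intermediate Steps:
$\left(K + 196\right) \left(-488 + 436\right) = \left(-165 + 196\right) \left(-488 + 436\right) = 31 \left(-52\right) = -1612$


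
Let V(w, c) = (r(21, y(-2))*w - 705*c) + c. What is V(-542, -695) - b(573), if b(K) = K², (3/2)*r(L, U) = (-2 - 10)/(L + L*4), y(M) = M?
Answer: 16904191/105 ≈ 1.6099e+5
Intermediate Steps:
r(L, U) = -8/(5*L) (r(L, U) = 2*((-2 - 10)/(L + L*4))/3 = 2*(-12/(L + 4*L))/3 = 2*(-12*1/(5*L))/3 = 2*(-12/(5*L))/3 = -8/(5*L))
V(w, c) = -704*c - 8*w/105 (V(w, c) = ((-8/5/21)*w - 705*c) + c = ((-8/5*1/21)*w - 705*c) + c = (-8*w/105 - 705*c) + c = (-705*c - 8*w/105) + c = -704*c - 8*w/105)
V(-542, -695) - b(573) = (-704*(-695) - 8/105*(-542)) - 1*573² = (489280 + 4336/105) - 1*328329 = 51378736/105 - 328329 = 16904191/105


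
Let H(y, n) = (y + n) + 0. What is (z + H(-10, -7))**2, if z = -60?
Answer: 5929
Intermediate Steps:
H(y, n) = n + y (H(y, n) = (n + y) + 0 = n + y)
(z + H(-10, -7))**2 = (-60 + (-7 - 10))**2 = (-60 - 17)**2 = (-77)**2 = 5929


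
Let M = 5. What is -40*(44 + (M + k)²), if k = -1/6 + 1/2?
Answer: -26080/9 ≈ -2897.8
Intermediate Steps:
k = ⅓ (k = -1*⅙ + 1*(½) = -⅙ + ½ = ⅓ ≈ 0.33333)
-40*(44 + (M + k)²) = -40*(44 + (5 + ⅓)²) = -40*(44 + (16/3)²) = -40*(44 + 256/9) = -40*652/9 = -26080/9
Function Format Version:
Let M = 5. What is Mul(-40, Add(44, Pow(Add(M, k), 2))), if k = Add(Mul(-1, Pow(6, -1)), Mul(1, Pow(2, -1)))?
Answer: Rational(-26080, 9) ≈ -2897.8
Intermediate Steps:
k = Rational(1, 3) (k = Add(Mul(-1, Rational(1, 6)), Mul(1, Rational(1, 2))) = Add(Rational(-1, 6), Rational(1, 2)) = Rational(1, 3) ≈ 0.33333)
Mul(-40, Add(44, Pow(Add(M, k), 2))) = Mul(-40, Add(44, Pow(Add(5, Rational(1, 3)), 2))) = Mul(-40, Add(44, Pow(Rational(16, 3), 2))) = Mul(-40, Add(44, Rational(256, 9))) = Mul(-40, Rational(652, 9)) = Rational(-26080, 9)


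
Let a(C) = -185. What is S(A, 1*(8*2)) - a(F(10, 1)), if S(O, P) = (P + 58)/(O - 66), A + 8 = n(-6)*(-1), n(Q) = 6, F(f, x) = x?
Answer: 7363/40 ≈ 184.07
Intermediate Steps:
A = -14 (A = -8 + 6*(-1) = -8 - 6 = -14)
S(O, P) = (58 + P)/(-66 + O)
S(A, 1*(8*2)) - a(F(10, 1)) = (58 + 1*(8*2))/(-66 - 14) - 1*(-185) = (58 + 1*16)/(-80) + 185 = -(58 + 16)/80 + 185 = -1/80*74 + 185 = -37/40 + 185 = 7363/40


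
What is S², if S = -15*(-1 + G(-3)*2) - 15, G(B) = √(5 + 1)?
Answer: 5400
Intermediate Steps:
G(B) = √6
S = -30*√6 (S = -15*(-1 + √6*2) - 15 = -15*(-1 + 2*√6) - 15 = (15 - 30*√6) - 15 = -30*√6 ≈ -73.485)
S² = (-30*√6)² = 5400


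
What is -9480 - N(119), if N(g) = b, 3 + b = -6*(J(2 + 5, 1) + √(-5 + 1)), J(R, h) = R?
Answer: -9435 + 12*I ≈ -9435.0 + 12.0*I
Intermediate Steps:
b = -45 - 12*I (b = -3 - 6*((2 + 5) + √(-5 + 1)) = -3 - 6*(7 + √(-4)) = -3 - 6*(7 + 2*I) = -3 + (-42 - 12*I) = -45 - 12*I ≈ -45.0 - 12.0*I)
N(g) = -45 - 12*I
-9480 - N(119) = -9480 - (-45 - 12*I) = -9480 + (45 + 12*I) = -9435 + 12*I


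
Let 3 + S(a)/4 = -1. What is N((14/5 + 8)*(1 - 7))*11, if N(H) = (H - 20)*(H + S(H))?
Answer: 1884256/25 ≈ 75370.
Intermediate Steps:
S(a) = -16 (S(a) = -12 + 4*(-1) = -12 - 4 = -16)
N(H) = (-20 + H)*(-16 + H) (N(H) = (H - 20)*(H - 16) = (-20 + H)*(-16 + H))
N((14/5 + 8)*(1 - 7))*11 = (320 + ((14/5 + 8)*(1 - 7))² - 36*(14/5 + 8)*(1 - 7))*11 = (320 + ((14*(⅕) + 8)*(-6))² - 36*(14*(⅕) + 8)*(-6))*11 = (320 + ((14/5 + 8)*(-6))² - 36*(14/5 + 8)*(-6))*11 = (320 + ((54/5)*(-6))² - 1944*(-6)/5)*11 = (320 + (-324/5)² - 36*(-324/5))*11 = (320 + 104976/25 + 11664/5)*11 = (171296/25)*11 = 1884256/25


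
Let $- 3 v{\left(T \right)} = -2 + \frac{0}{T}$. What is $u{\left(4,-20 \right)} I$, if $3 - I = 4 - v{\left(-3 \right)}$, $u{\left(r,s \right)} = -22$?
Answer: $\frac{22}{3} \approx 7.3333$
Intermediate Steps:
$v{\left(T \right)} = \frac{2}{3}$ ($v{\left(T \right)} = - \frac{-2 + \frac{0}{T}}{3} = - \frac{-2 + 0}{3} = \left(- \frac{1}{3}\right) \left(-2\right) = \frac{2}{3}$)
$I = - \frac{1}{3}$ ($I = 3 - \left(4 - \frac{2}{3}\right) = 3 - \frac{10}{3} = - \frac{1}{3} \approx -0.33333$)
$u{\left(4,-20 \right)} I = \left(-22\right) \left(- \frac{1}{3}\right) = \frac{22}{3}$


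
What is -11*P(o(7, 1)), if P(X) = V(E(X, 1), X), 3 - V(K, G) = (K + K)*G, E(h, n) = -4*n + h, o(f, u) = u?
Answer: -99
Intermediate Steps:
E(h, n) = h - 4*n
V(K, G) = 3 - 2*G*K (V(K, G) = 3 - (K + K)*G = 3 - 2*K*G = 3 - 2*G*K)
P(X) = 3 - 2*X*(-4 + X) (P(X) = 3 - 2*X*(X - 4*1) = 3 - 2*X*(X - 4) = 3 - 2*X*(-4 + X))
-11*P(o(7, 1)) = -11*(3 - 2*1*(-4 + 1)) = -11*(3 - 2*1*(-3)) = -11*(3 + 6) = -11*9 = -99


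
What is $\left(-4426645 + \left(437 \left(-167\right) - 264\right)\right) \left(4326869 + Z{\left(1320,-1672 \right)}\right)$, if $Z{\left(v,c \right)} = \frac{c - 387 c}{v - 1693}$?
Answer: $- \frac{7259564665504560}{373} \approx -1.9463 \cdot 10^{13}$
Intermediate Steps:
$Z{\left(v,c \right)} = - \frac{386 c}{-1693 + v}$ ($Z{\left(v,c \right)} = \frac{\left(-386\right) c}{-1693 + v} = - \frac{386 c}{-1693 + v}$)
$\left(-4426645 + \left(437 \left(-167\right) - 264\right)\right) \left(4326869 + Z{\left(1320,-1672 \right)}\right) = \left(-4426645 + \left(437 \left(-167\right) - 264\right)\right) \left(4326869 - - \frac{645392}{-1693 + 1320}\right) = \left(-4426645 - 73243\right) \left(4326869 - - \frac{645392}{-373}\right) = \left(-4426645 - 73243\right) \left(4326869 - \left(-645392\right) \left(- \frac{1}{373}\right)\right) = - 4499888 \left(4326869 - \frac{645392}{373}\right) = \left(-4499888\right) \frac{1613276745}{373} = - \frac{7259564665504560}{373}$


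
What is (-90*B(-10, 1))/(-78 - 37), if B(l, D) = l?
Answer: -180/23 ≈ -7.8261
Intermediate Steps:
(-90*B(-10, 1))/(-78 - 37) = (-90*(-10))/(-78 - 37) = 900/(-115) = 900*(-1/115) = -180/23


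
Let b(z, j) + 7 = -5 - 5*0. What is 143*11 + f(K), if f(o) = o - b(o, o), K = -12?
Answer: 1573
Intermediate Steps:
b(z, j) = -12 (b(z, j) = -7 + (-5 - 5*0) = -7 + (-5 + 0) = -7 - 5 = -12)
f(o) = 12 + o (f(o) = o - 1*(-12) = o + 12 = 12 + o)
143*11 + f(K) = 143*11 + (12 - 12) = 1573 + 0 = 1573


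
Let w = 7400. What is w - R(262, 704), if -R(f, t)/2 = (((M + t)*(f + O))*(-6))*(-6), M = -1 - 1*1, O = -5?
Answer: 12997208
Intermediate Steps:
M = -2 (M = -1 - 1 = -2)
R(f, t) = -72*(-5 + f)*(-2 + t) (R(f, t) = -2*((-2 + t)*(f - 5))*(-6)*(-6) = -2*((-2 + t)*(-5 + f))*(-6)*(-6) = -2*((-5 + f)*(-2 + t))*(-6)*(-6) = -2*(-6*(-5 + f)*(-2 + t))*(-6) = -72*(-5 + f)*(-2 + t))
w - R(262, 704) = 7400 - (-720 + 144*262 + 360*704 - 72*262*704) = 7400 - (-720 + 37728 + 253440 - 13280256) = 7400 - 1*(-12989808) = 7400 + 12989808 = 12997208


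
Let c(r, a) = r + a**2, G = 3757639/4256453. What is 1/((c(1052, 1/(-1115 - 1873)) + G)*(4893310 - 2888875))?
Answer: 4222469479248/8911248031432560327095 ≈ 4.7384e-10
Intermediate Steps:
G = 3757639/4256453 (G = 3757639*(1/4256453) = 3757639/4256453 ≈ 0.88281)
1/((c(1052, 1/(-1115 - 1873)) + G)*(4893310 - 2888875)) = 1/(((1052 + (1/(-1115 - 1873))**2) + 3757639/4256453)*(4893310 - 2888875)) = 1/(((1052 + (1/(-2988))**2) + 3757639/4256453)*2004435) = 1/(((1052 + (-1/2988)**2) + 3757639/4256453)*2004435) = 1/(((1052 + 1/8928144) + 3757639/4256453)*2004435) = 1/((9392407489/8928144 + 3757639/4256453)*2004435) = 1/((40011889775868533/38002225313232)*2004435) = 1/(8911248031432560327095/4222469479248) = 4222469479248/8911248031432560327095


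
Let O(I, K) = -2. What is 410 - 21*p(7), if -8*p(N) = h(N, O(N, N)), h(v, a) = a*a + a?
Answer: 1661/4 ≈ 415.25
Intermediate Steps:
h(v, a) = a + a² (h(v, a) = a² + a = a + a²)
p(N) = -¼ (p(N) = -(-1)*(1 - 2)/4 = -(-1)*(-1)/4 = -⅛*2 = -¼)
410 - 21*p(7) = 410 - 21*(-¼) = 410 + 21/4 = 1661/4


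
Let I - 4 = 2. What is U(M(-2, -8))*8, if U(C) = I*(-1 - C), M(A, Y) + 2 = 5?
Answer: -192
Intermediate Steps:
I = 6 (I = 4 + 2 = 6)
M(A, Y) = 3 (M(A, Y) = -2 + 5 = 3)
U(C) = -6 - 6*C (U(C) = 6*(-1 - C) = -6 - 6*C)
U(M(-2, -8))*8 = (-6 - 6*3)*8 = (-6 - 18)*8 = -24*8 = -192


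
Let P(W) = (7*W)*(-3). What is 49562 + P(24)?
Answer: 49058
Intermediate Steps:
P(W) = -21*W
49562 + P(24) = 49562 - 21*24 = 49562 - 504 = 49058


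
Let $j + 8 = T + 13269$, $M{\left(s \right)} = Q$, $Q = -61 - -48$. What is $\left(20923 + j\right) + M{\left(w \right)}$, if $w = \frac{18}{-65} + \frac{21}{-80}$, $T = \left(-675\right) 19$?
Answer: $21346$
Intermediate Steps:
$T = -12825$
$w = - \frac{561}{1040}$ ($w = 18 \left(- \frac{1}{65}\right) + 21 \left(- \frac{1}{80}\right) = - \frac{18}{65} - \frac{21}{80} = - \frac{561}{1040} \approx -0.53942$)
$Q = -13$ ($Q = -61 + 48 = -13$)
$M{\left(s \right)} = -13$
$j = 436$ ($j = -8 + \left(-12825 + 13269\right) = -8 + 444 = 436$)
$\left(20923 + j\right) + M{\left(w \right)} = \left(20923 + 436\right) - 13 = 21359 - 13 = 21346$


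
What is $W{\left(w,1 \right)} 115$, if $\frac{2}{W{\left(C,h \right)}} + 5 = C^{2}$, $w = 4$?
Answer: $\frac{230}{11} \approx 20.909$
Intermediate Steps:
$W{\left(C,h \right)} = \frac{2}{-5 + C^{2}}$
$W{\left(w,1 \right)} 115 = \frac{2}{-5 + 4^{2}} \cdot 115 = \frac{2}{-5 + 16} \cdot 115 = \frac{2}{11} \cdot 115 = \frac{230}{11}$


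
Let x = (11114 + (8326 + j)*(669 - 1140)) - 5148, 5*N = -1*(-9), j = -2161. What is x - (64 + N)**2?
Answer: -72551966/25 ≈ -2.9021e+6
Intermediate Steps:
N = 9/5 (N = (-1*(-9))/5 = (1/5)*9 = 9/5 ≈ 1.8000)
x = -2897749 (x = (11114 + (8326 - 2161)*(669 - 1140)) - 5148 = (11114 + 6165*(-471)) - 5148 = (11114 - 2903715) - 5148 = -2892601 - 5148 = -2897749)
x - (64 + N)**2 = -2897749 - (64 + 9/5)**2 = -2897749 - (329/5)**2 = -2897749 - 1*108241/25 = -2897749 - 108241/25 = -72551966/25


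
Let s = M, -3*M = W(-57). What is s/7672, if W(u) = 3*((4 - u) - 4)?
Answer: -57/7672 ≈ -0.0074296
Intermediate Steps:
W(u) = -3*u (W(u) = 3*(-u) = -3*u)
M = -57 (M = -(-1)*(-57) = -⅓*171 = -57)
s = -57
s/7672 = -57/7672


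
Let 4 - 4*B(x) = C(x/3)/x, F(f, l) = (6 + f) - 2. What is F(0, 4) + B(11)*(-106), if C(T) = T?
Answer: -559/6 ≈ -93.167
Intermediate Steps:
F(f, l) = 4 + f
B(x) = 11/12 (B(x) = 1 - x/3/(4*x) = 1 - ¼*⅓ = 1 - 1/12 = 11/12)
F(0, 4) + B(11)*(-106) = (4 + 0) + (11/12)*(-106) = 4 - 583/6 = -559/6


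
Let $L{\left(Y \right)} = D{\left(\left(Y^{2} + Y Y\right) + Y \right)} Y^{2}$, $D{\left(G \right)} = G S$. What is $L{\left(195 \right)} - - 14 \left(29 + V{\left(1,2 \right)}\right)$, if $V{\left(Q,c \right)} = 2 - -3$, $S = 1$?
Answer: $2899216601$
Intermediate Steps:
$D{\left(G \right)} = G$ ($D{\left(G \right)} = G 1 = G$)
$V{\left(Q,c \right)} = 5$ ($V{\left(Q,c \right)} = 2 + 3 = 5$)
$L{\left(Y \right)} = Y^{2} \left(Y + 2 Y^{2}\right)$ ($L{\left(Y \right)} = \left(\left(Y^{2} + Y Y\right) + Y\right) Y^{2} = \left(\left(Y^{2} + Y^{2}\right) + Y\right) Y^{2} = \left(2 Y^{2} + Y\right) Y^{2} = \left(Y + 2 Y^{2}\right) Y^{2} = Y^{2} \left(Y + 2 Y^{2}\right)$)
$L{\left(195 \right)} - - 14 \left(29 + V{\left(1,2 \right)}\right) = 195^{3} \left(1 + 2 \cdot 195\right) - - 14 \left(29 + 5\right) = 7414875 \left(1 + 390\right) - \left(-14\right) 34 = 7414875 \cdot 391 - -476 = 2899216125 + 476 = 2899216601$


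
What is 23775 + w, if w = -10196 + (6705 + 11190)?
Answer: 31474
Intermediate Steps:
w = 7699 (w = -10196 + 17895 = 7699)
23775 + w = 23775 + 7699 = 31474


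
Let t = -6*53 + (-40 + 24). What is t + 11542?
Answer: 11208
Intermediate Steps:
t = -334 (t = -318 - 16 = -334)
t + 11542 = -334 + 11542 = 11208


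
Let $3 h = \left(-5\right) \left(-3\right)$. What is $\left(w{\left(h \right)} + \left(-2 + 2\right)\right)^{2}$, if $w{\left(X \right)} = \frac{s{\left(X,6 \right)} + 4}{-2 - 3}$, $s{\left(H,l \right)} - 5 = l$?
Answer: $9$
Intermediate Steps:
$s{\left(H,l \right)} = 5 + l$
$h = 5$ ($h = \frac{\left(-5\right) \left(-3\right)}{3} = \frac{1}{3} \cdot 15 = 5$)
$w{\left(X \right)} = -3$ ($w{\left(X \right)} = \frac{\left(5 + 6\right) + 4}{-2 - 3} = \frac{11 + 4}{-5} = 15 \left(- \frac{1}{5}\right) = -3$)
$\left(w{\left(h \right)} + \left(-2 + 2\right)\right)^{2} = \left(-3 + \left(-2 + 2\right)\right)^{2} = \left(-3 + 0\right)^{2} = \left(-3\right)^{2} = 9$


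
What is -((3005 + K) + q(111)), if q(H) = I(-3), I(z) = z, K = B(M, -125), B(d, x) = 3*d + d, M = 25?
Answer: -3102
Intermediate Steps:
B(d, x) = 4*d
K = 100 (K = 4*25 = 100)
q(H) = -3
-((3005 + K) + q(111)) = -((3005 + 100) - 3) = -(3105 - 3) = -1*3102 = -3102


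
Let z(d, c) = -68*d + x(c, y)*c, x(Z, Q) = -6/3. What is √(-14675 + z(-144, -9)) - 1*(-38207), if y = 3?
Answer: 38207 + I*√4865 ≈ 38207.0 + 69.75*I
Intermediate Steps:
x(Z, Q) = -2 (x(Z, Q) = -6*⅓ = -2)
z(d, c) = -68*d - 2*c
√(-14675 + z(-144, -9)) - 1*(-38207) = √(-14675 + (-68*(-144) - 2*(-9))) - 1*(-38207) = √(-14675 + (9792 + 18)) + 38207 = √(-14675 + 9810) + 38207 = √(-4865) + 38207 = I*√4865 + 38207 = 38207 + I*√4865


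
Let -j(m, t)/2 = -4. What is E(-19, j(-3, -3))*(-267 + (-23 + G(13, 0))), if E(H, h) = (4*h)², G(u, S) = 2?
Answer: -294912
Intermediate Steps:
j(m, t) = 8 (j(m, t) = -2*(-4) = 8)
E(H, h) = 16*h²
E(-19, j(-3, -3))*(-267 + (-23 + G(13, 0))) = (16*8²)*(-267 + (-23 + 2)) = (16*64)*(-267 - 21) = 1024*(-288) = -294912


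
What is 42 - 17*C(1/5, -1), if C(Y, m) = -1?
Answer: 59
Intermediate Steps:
42 - 17*C(1/5, -1) = 42 - 17*(-1) = 42 + 17 = 59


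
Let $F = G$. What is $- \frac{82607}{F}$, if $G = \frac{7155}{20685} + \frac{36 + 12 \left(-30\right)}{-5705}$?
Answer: $- \frac{92840768195}{452583} \approx -2.0514 \cdot 10^{5}$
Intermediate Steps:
$G = \frac{452583}{1123885}$ ($G = 7155 \cdot \frac{1}{20685} + \left(36 - 360\right) \left(- \frac{1}{5705}\right) = \frac{477}{1379} - - \frac{324}{5705} = \frac{477}{1379} + \frac{324}{5705} = \frac{452583}{1123885} \approx 0.4027$)
$F = \frac{452583}{1123885} \approx 0.4027$
$- \frac{82607}{F} = - \frac{82607}{\frac{452583}{1123885}} = \left(-82607\right) \frac{1123885}{452583} = - \frac{92840768195}{452583}$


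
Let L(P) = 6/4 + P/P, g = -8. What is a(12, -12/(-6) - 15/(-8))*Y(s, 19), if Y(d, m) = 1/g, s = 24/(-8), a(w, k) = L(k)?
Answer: -5/16 ≈ -0.31250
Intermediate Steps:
L(P) = 5/2 (L(P) = 6*(¼) + 1 = 3/2 + 1 = 5/2)
a(w, k) = 5/2
s = -3 (s = 24*(-⅛) = -3)
Y(d, m) = -⅛ (Y(d, m) = 1/(-8) = -⅛)
a(12, -12/(-6) - 15/(-8))*Y(s, 19) = (5/2)*(-⅛) = -5/16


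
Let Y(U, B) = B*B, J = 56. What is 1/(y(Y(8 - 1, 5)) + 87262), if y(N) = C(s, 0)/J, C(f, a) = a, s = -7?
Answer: 1/87262 ≈ 1.1460e-5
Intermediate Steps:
Y(U, B) = B**2
y(N) = 0 (y(N) = 0/56 = 0*(1/56) = 0)
1/(y(Y(8 - 1, 5)) + 87262) = 1/(0 + 87262) = 1/87262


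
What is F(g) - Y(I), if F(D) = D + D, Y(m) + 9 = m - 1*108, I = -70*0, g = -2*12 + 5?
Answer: 79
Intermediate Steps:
g = -19 (g = -24 + 5 = -19)
I = 0
Y(m) = -117 + m (Y(m) = -9 + (m - 1*108) = -9 + (m - 108) = -9 + (-108 + m) = -117 + m)
F(D) = 2*D
F(g) - Y(I) = 2*(-19) - (-117 + 0) = -38 - 1*(-117) = -38 + 117 = 79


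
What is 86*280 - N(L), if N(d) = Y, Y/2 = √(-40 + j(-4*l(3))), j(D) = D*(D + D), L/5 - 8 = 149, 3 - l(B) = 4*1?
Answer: 24080 - 4*I*√2 ≈ 24080.0 - 5.6569*I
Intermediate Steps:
l(B) = -1 (l(B) = 3 - 4 = -1)
L = 785 (L = 40 + 5*149 = 40 + 745 = 785)
j(D) = 2*D² (j(D) = D*(2*D) = 2*D²)
Y = 4*I*√2 (Y = 2*√(-40 + 2*(-4*(-1))²) = 2*√(-40 + 2*4²) = 2*√(-40 + 2*16) = 2*√(-40 + 32) = 2*√(-8) = 2*(2*I*√2) = 4*I*√2 ≈ 5.6569*I)
N(d) = 4*I*√2
86*280 - N(L) = 86*280 - 4*I*√2 = 24080 - 4*I*√2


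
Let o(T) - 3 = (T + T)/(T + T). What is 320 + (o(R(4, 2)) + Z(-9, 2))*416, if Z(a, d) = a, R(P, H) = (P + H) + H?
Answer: -1760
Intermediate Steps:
R(P, H) = P + 2*H (R(P, H) = (H + P) + H = P + 2*H)
o(T) = 4 (o(T) = 3 + (T + T)/(T + T) = 3 + (2*T)/((2*T)) = 3 + (2*T)*(1/(2*T)) = 3 + 1 = 4)
320 + (o(R(4, 2)) + Z(-9, 2))*416 = 320 + (4 - 9)*416 = 320 - 5*416 = 320 - 2080 = -1760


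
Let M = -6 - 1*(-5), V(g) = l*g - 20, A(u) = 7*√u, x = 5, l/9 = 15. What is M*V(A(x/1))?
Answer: 20 - 945*√5 ≈ -2093.1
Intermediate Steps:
l = 135 (l = 9*15 = 135)
V(g) = -20 + 135*g (V(g) = 135*g - 20 = -20 + 135*g)
M = -1 (M = -6 + 5 = -1)
M*V(A(x/1)) = -(-20 + 135*(7*√(5/1))) = -(-20 + 135*(7*√(5*1))) = -(-20 + 135*(7*√5)) = -(-20 + 945*√5) = 20 - 945*√5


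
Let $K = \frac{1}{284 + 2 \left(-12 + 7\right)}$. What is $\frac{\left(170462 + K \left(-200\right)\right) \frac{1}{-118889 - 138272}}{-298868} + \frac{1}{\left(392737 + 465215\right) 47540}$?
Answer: $\frac{238129535600792749}{107366122118165276891520} \approx 2.2179 \cdot 10^{-6}$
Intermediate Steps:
$K = \frac{1}{274}$ ($K = \frac{1}{284 + 2 \left(-5\right)} = \frac{1}{284 - 10} = \frac{1}{274} \approx 0.0036496$)
$\frac{\left(170462 + K \left(-200\right)\right) \frac{1}{-118889 - 138272}}{-298868} + \frac{1}{\left(392737 + 465215\right) 47540} = \frac{\left(170462 + \frac{1}{274} \left(-200\right)\right) \frac{1}{-118889 - 138272}}{-298868} + \frac{1}{\left(392737 + 465215\right) 47540} = \frac{170462 - \frac{100}{137}}{-257161} \left(- \frac{1}{298868}\right) + \frac{1}{857952} \cdot \frac{1}{47540} = \frac{23353194}{137} \left(- \frac{1}{257161}\right) \left(- \frac{1}{298868}\right) + \frac{1}{857952} \cdot \frac{1}{47540} = \left(- \frac{23353194}{35231057}\right) \left(- \frac{1}{298868}\right) + \frac{1}{40787038080} = \frac{11676597}{5264717771738} + \frac{1}{40787038080} = \frac{238129535600792749}{107366122118165276891520}$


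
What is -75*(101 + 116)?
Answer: -16275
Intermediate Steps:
-75*(101 + 116) = -75*217 = -16275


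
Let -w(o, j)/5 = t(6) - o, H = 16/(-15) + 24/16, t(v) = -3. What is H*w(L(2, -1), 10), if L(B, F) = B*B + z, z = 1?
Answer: 52/3 ≈ 17.333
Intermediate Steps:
L(B, F) = 1 + B² (L(B, F) = B*B + 1 = B² + 1 = 1 + B²)
H = 13/30 (H = 16*(-1/15) + 24*(1/16) = -16/15 + 3/2 = 13/30 ≈ 0.43333)
w(o, j) = 15 + 5*o (w(o, j) = -5*(-3 - o) = 15 + 5*o)
H*w(L(2, -1), 10) = 13*(15 + 5*(1 + 2²))/30 = 13*(15 + 5*(1 + 4))/30 = 13*(15 + 5*5)/30 = 13*(15 + 25)/30 = (13/30)*40 = 52/3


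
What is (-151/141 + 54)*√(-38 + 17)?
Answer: 7463*I*√21/141 ≈ 242.55*I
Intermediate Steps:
(-151/141 + 54)*√(-38 + 17) = (-151*1/141 + 54)*√(-21) = (-151/141 + 54)*(I*√21) = 7463*(I*√21)/141 = 7463*I*√21/141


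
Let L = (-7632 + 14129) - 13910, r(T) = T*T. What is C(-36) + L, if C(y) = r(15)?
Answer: -7188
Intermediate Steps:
r(T) = T²
C(y) = 225 (C(y) = 15² = 225)
L = -7413 (L = 6497 - 13910 = -7413)
C(-36) + L = 225 - 7413 = -7188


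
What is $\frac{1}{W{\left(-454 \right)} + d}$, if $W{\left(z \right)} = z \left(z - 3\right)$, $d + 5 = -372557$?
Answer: $- \frac{1}{165084} \approx -6.0575 \cdot 10^{-6}$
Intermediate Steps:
$d = -372562$ ($d = -5 - 372557 = -372562$)
$W{\left(z \right)} = z \left(-3 + z\right)$
$\frac{1}{W{\left(-454 \right)} + d} = \frac{1}{- 454 \left(-3 - 454\right) - 372562} = \frac{1}{\left(-454\right) \left(-457\right) - 372562} = \frac{1}{207478 - 372562} = \frac{1}{-165084} = - \frac{1}{165084}$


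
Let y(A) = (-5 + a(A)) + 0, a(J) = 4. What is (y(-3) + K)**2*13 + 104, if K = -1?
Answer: 156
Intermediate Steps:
y(A) = -1 (y(A) = (-5 + 4) + 0 = -1 + 0 = -1)
(y(-3) + K)**2*13 + 104 = (-1 - 1)**2*13 + 104 = (-2)**2*13 + 104 = 4*13 + 104 = 52 + 104 = 156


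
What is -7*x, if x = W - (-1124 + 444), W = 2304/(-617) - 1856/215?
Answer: -619954216/132655 ≈ -4673.4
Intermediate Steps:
W = -1640512/132655 (W = 2304*(-1/617) - 1856*1/215 = -2304/617 - 1856/215 = -1640512/132655 ≈ -12.367)
x = 88564888/132655 (x = -1640512/132655 - (-1124 + 444) = -1640512/132655 - 1*(-680) = -1640512/132655 + 680 = 88564888/132655 ≈ 667.63)
-7*x = -7*88564888/132655 = -619954216/132655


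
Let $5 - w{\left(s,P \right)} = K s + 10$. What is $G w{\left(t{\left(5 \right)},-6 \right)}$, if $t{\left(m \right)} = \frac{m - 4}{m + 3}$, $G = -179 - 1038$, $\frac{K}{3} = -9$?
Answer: $\frac{15821}{8} \approx 1977.6$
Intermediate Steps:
$K = -27$ ($K = 3 \left(-9\right) = -27$)
$G = -1217$
$t{\left(m \right)} = \frac{-4 + m}{3 + m}$
$w{\left(s,P \right)} = -5 + 27 s$ ($w{\left(s,P \right)} = 5 - \left(- 27 s + 10\right) = 5 - \left(10 - 27 s\right) = 5 + \left(-10 + 27 s\right) = -5 + 27 s$)
$G w{\left(t{\left(5 \right)},-6 \right)} = - 1217 \left(-5 + 27 \frac{-4 + 5}{3 + 5}\right) = - 1217 \left(-5 + 27 \cdot \frac{1}{8} \cdot 1\right) = - 1217 \left(-5 + 27 \cdot \frac{1}{8}\right) = - 1217 \left(-5 + \frac{27}{8}\right) = \left(-1217\right) \left(- \frac{13}{8}\right) = \frac{15821}{8}$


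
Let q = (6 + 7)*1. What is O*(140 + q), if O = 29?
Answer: 4437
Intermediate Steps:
q = 13 (q = 13*1 = 13)
O*(140 + q) = 29*(140 + 13) = 29*153 = 4437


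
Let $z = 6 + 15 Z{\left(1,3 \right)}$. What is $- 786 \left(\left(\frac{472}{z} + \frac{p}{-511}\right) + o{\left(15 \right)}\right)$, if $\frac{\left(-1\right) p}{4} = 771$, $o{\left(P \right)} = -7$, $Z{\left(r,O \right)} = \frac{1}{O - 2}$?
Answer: $- \frac{1234282}{73} \approx -16908.0$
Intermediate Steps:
$Z{\left(r,O \right)} = \frac{1}{-2 + O}$
$p = -3084$ ($p = \left(-4\right) 771 = -3084$)
$z = 21$ ($z = 6 + \frac{15}{-2 + 3} = 6 + \frac{15}{1} = 6 + 15 \cdot 1 = 6 + 15 = 21$)
$- 786 \left(\left(\frac{472}{z} + \frac{p}{-511}\right) + o{\left(15 \right)}\right) = - 786 \left(\left(\frac{472}{21} - \frac{3084}{-511}\right) - 7\right) = - 786 \left(\left(472 \cdot \frac{1}{21} - - \frac{3084}{511}\right) - 7\right) = - 786 \left(\left(\frac{472}{21} + \frac{3084}{511}\right) - 7\right) = - 786 \left(\frac{6244}{219} - 7\right) = \left(-786\right) \frac{4711}{219} = - \frac{1234282}{73}$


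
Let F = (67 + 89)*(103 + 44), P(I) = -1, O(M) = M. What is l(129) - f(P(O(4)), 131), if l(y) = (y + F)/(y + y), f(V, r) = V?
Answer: 7773/86 ≈ 90.384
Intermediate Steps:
F = 22932 (F = 156*147 = 22932)
l(y) = (22932 + y)/(2*y) (l(y) = (y + 22932)/(y + y) = (22932 + y)/((2*y)) = (22932 + y)*(1/(2*y)) = (22932 + y)/(2*y))
l(129) - f(P(O(4)), 131) = (½)*(22932 + 129)/129 - 1*(-1) = (½)*(1/129)*23061 + 1 = 7687/86 + 1 = 7773/86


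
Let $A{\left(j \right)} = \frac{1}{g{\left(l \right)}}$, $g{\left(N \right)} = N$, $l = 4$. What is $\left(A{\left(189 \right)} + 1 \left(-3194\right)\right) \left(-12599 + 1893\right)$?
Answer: $\frac{68384575}{2} \approx 3.4192 \cdot 10^{7}$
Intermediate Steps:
$A{\left(j \right)} = \frac{1}{4}$
$\left(A{\left(189 \right)} + 1 \left(-3194\right)\right) \left(-12599 + 1893\right) = \left(\frac{1}{4} + 1 \left(-3194\right)\right) \left(-12599 + 1893\right) = \left(\frac{1}{4} - 3194\right) \left(-10706\right) = \left(- \frac{12775}{4}\right) \left(-10706\right) = \frac{68384575}{2}$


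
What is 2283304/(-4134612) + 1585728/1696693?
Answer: 670576025966/1753791809529 ≈ 0.38236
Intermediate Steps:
2283304/(-4134612) + 1585728/1696693 = 2283304*(-1/4134612) + 1585728*(1/1696693) = -570826/1033653 + 1585728/1696693 = 670576025966/1753791809529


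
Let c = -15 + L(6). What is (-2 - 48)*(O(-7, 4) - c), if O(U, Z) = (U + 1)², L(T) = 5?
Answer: -2300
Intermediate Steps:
c = -10 (c = -15 + 5 = -10)
O(U, Z) = (1 + U)²
(-2 - 48)*(O(-7, 4) - c) = (-2 - 48)*((1 - 7)² - 1*(-10)) = -50*((-6)² + 10) = -50*(36 + 10) = -50*46 = -2300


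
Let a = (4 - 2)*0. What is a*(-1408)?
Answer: 0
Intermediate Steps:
a = 0 (a = 2*0 = 0)
a*(-1408) = 0*(-1408) = 0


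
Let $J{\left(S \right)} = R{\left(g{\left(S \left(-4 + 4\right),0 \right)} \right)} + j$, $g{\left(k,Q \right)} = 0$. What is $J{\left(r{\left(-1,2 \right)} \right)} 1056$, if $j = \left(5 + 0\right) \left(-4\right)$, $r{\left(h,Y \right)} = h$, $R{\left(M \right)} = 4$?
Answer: $-16896$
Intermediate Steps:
$j = -20$ ($j = 5 \left(-4\right) = -20$)
$J{\left(S \right)} = -16$ ($J{\left(S \right)} = 4 - 20 = -16$)
$J{\left(r{\left(-1,2 \right)} \right)} 1056 = \left(-16\right) 1056 = -16896$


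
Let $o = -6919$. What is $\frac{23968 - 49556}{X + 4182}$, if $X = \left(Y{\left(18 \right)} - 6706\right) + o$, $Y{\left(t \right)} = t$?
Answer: $\frac{25588}{9425} \approx 2.7149$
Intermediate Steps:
$X = -13607$ ($X = \left(18 - 6706\right) - 6919 = -6688 - 6919 = -13607$)
$\frac{23968 - 49556}{X + 4182} = \frac{23968 - 49556}{-13607 + 4182} = - \frac{25588}{-9425} = \left(-25588\right) \left(- \frac{1}{9425}\right) = \frac{25588}{9425}$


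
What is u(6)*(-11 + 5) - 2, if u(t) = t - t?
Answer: -2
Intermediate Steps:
u(t) = 0
u(6)*(-11 + 5) - 2 = 0*(-11 + 5) - 2 = 0*(-6) - 2 = 0 - 2 = -2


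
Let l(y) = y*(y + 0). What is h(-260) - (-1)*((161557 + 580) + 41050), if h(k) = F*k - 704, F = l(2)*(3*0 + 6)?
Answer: 196243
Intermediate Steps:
l(y) = y² (l(y) = y*y = y²)
F = 24 (F = 2²*(3*0 + 6) = 4*(0 + 6) = 4*6 = 24)
h(k) = -704 + 24*k (h(k) = 24*k - 704 = -704 + 24*k)
h(-260) - (-1)*((161557 + 580) + 41050) = (-704 + 24*(-260)) - (-1)*((161557 + 580) + 41050) = (-704 - 6240) - (-1)*(162137 + 41050) = -6944 - (-1)*203187 = -6944 - 1*(-203187) = -6944 + 203187 = 196243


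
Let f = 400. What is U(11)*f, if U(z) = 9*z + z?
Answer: 44000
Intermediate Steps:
U(z) = 10*z
U(11)*f = (10*11)*400 = 110*400 = 44000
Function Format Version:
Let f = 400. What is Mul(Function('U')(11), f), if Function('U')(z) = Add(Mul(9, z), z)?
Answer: 44000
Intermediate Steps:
Function('U')(z) = Mul(10, z)
Mul(Function('U')(11), f) = Mul(Mul(10, 11), 400) = Mul(110, 400) = 44000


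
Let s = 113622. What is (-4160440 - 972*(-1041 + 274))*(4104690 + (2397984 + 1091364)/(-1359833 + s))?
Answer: -17468341466193849672/1246211 ≈ -1.4017e+13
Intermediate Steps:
(-4160440 - 972*(-1041 + 274))*(4104690 + (2397984 + 1091364)/(-1359833 + s)) = (-4160440 - 972*(-1041 + 274))*(4104690 + (2397984 + 1091364)/(-1359833 + 113622)) = (-4160440 - 972*(-767))*(4104690 + 3489348/(-1246211)) = (-4160440 + 745524)*(4104690 + 3489348*(-1/1246211)) = -3414916*(4104690 - 3489348/1246211) = -3414916*5115306340242/1246211 = -17468341466193849672/1246211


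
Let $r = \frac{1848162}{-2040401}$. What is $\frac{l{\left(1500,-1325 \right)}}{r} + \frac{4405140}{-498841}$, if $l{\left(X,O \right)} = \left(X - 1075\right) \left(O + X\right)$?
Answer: $- \frac{75709669758402055}{921938980242} \approx -82120.0$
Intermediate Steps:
$r = - \frac{1848162}{2040401}$ ($r = 1848162 \left(- \frac{1}{2040401}\right) = - \frac{1848162}{2040401} \approx -0.90578$)
$l{\left(X,O \right)} = \left(-1075 + X\right) \left(O + X\right)$
$\frac{l{\left(1500,-1325 \right)}}{r} + \frac{4405140}{-498841} = \frac{1500^{2} - -1424375 - 1612500 - 1987500}{- \frac{1848162}{2040401}} + \frac{4405140}{-498841} = \left(2250000 + 1424375 - 1612500 - 1987500\right) \left(- \frac{2040401}{1848162}\right) + 4405140 \left(- \frac{1}{498841}\right) = 74375 \left(- \frac{2040401}{1848162}\right) - \frac{4405140}{498841} = - \frac{151754824375}{1848162} - \frac{4405140}{498841} = - \frac{75709669758402055}{921938980242}$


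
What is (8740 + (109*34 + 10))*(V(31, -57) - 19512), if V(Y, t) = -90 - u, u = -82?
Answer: -243141120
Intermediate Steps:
V(Y, t) = -8 (V(Y, t) = -90 - 1*(-82) = -90 + 82 = -8)
(8740 + (109*34 + 10))*(V(31, -57) - 19512) = (8740 + (109*34 + 10))*(-8 - 19512) = (8740 + (3706 + 10))*(-19520) = (8740 + 3716)*(-19520) = 12456*(-19520) = -243141120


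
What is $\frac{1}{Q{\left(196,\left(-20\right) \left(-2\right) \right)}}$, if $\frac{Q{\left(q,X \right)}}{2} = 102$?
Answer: $\frac{1}{204} \approx 0.004902$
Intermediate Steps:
$Q{\left(q,X \right)} = 204$ ($Q{\left(q,X \right)} = 2 \cdot 102 = 204$)
$\frac{1}{Q{\left(196,\left(-20\right) \left(-2\right) \right)}} = \frac{1}{204}$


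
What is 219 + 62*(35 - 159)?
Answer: -7469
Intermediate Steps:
219 + 62*(35 - 159) = 219 + 62*(-124) = 219 - 7688 = -7469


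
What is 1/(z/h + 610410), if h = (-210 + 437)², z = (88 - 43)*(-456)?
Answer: 51529/31453796370 ≈ 1.6382e-6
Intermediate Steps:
z = -20520 (z = 45*(-456) = -20520)
h = 51529 (h = 227² = 51529)
1/(z/h + 610410) = 1/(-20520/51529 + 610410) = 1/(31453796370/51529) = 51529/31453796370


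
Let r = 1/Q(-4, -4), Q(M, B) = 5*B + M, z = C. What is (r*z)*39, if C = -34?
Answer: 221/4 ≈ 55.250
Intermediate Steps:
z = -34
Q(M, B) = M + 5*B
r = -1/24 (r = 1/(-4 + 5*(-4)) = 1/(-4 - 20) = 1/(-24) = -1/24 ≈ -0.041667)
(r*z)*39 = -1/24*(-34)*39 = (17/12)*39 = 221/4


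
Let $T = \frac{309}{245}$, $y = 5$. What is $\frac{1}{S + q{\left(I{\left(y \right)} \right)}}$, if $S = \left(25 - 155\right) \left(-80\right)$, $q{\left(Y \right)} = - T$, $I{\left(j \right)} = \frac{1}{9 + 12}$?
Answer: $\frac{245}{2547691} \approx 9.6165 \cdot 10^{-5}$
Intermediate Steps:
$T = \frac{309}{245}$ ($T = 309 \cdot \frac{1}{245} = \frac{309}{245} \approx 1.2612$)
$I{\left(j \right)} = \frac{1}{21}$
$q{\left(Y \right)} = - \frac{309}{245}$ ($q{\left(Y \right)} = \left(-1\right) \frac{309}{245} = - \frac{309}{245}$)
$S = 10400$ ($S = \left(-130\right) \left(-80\right) = 10400$)
$\frac{1}{S + q{\left(I{\left(y \right)} \right)}} = \frac{1}{10400 - \frac{309}{245}} = \frac{1}{\frac{2547691}{245}} = \frac{245}{2547691}$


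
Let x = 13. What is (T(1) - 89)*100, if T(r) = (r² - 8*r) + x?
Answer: -8300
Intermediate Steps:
T(r) = 13 + r² - 8*r (T(r) = (r² - 8*r) + 13 = 13 + r² - 8*r)
(T(1) - 89)*100 = ((13 + 1² - 8*1) - 89)*100 = ((13 + 1 - 8) - 89)*100 = (6 - 89)*100 = -83*100 = -8300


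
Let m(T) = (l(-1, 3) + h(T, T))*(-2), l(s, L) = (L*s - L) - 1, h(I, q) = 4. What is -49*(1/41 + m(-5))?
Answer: -12103/41 ≈ -295.20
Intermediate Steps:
l(s, L) = -1 - L + L*s (l(s, L) = (-L + L*s) - 1 = -1 - L + L*s)
m(T) = 6 (m(T) = ((-1 - 1*3 + 3*(-1)) + 4)*(-2) = ((-1 - 3 - 3) + 4)*(-2) = (-7 + 4)*(-2) = -3*(-2) = 6)
-49*(1/41 + m(-5)) = -49*(1/41 + 6) = -49*247/41 = -12103/41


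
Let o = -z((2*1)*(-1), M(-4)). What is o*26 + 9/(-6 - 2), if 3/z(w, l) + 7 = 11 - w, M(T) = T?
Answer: -113/8 ≈ -14.125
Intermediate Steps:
z(w, l) = 3/(4 - w) (z(w, l) = 3/(-7 + (11 - w)) = 3/(4 - w))
o = -½ (o = -(-3)/(-4 + (2*1)*(-1)) = -(-3)/(-4 + 2*(-1)) = -(-3)/(-4 - 2) = -(-3)/(-6) = -(-3)*(-1)/6 = -1*½ = -½ ≈ -0.50000)
o*26 + 9/(-6 - 2) = -½*26 + 9/(-6 - 2) = -13 + 9/(-8) = -13 - ⅛*9 = -13 - 9/8 = -113/8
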